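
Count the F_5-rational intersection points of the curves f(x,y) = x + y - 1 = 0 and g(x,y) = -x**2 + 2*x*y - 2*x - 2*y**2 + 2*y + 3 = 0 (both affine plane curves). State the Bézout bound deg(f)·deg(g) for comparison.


Common zeros: {(1, 0)}; count = 1; Bézout bound = 2.

deg(f) = 1, deg(g) = 2, so Bézout bound = 2.
Scan x ∈ F_5. For each x, list the y ∈ F_5 with f(x, y) ≡ 0 and those with g(x, y) ≡ 0 (mod 5); the common zeros in that column are the intersection.
  x = 0: f ≡ 0 at y ∈ {1}; g ≡ 0 at y ∈ ∅; common: ∅.
  x = 1: f ≡ 0 at y ∈ {0}; g ≡ 0 at y ∈ {0, 2}; common: {0}.
  x = 2: f ≡ 0 at y ∈ {4}; g ≡ 0 at y ∈ {0, 3}; common: ∅.
  x = 3: f ≡ 0 at y ∈ {3}; g ≡ 0 at y ∈ ∅; common: ∅.
  x = 4: f ≡ 0 at y ∈ {2}; g ≡ 0 at y ∈ ∅; common: ∅.
Collecting: common zeros = {(1, 0)}, so the count is 1.
Comparison with the Bézout bound: 1 ≤ 2 = deg(f)·deg(g), as expected for curves with no common component (the affine F_5-count falls short of the bound because intersections may lie at infinity, over extension fields, or carry multiplicity).


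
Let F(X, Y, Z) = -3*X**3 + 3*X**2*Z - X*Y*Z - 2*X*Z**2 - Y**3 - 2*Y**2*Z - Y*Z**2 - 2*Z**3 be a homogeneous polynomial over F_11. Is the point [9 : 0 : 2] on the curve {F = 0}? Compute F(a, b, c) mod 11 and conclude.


F(9,0,2) ≡ 4 (mod 11); P is NOT on the curve.

Evaluate F(9, 0, 2) term-by-term (mod 11).
  -3*X**3 ↦ -3·729·1·1 = -2187
  3*X**2*Z ↦ 3·81·1·2 = 486
  -X*Y*Z ↦ -1·9·0·2 = 0
  -2*X*Z**2 ↦ -2·9·1·4 = -72
  -Y**3 ↦ -1·1·0·1 = 0
  -2*Y**2*Z ↦ -2·1·0·2 = 0
  -Y*Z**2 ↦ -1·1·0·4 = 0
  -2*Z**3 ↦ -2·1·1·8 = -16
Sum: F(9, 0, 2) = (-2187) + (486) + (0) + (-72) + (0) + (0) + (0) + (-16) = -1789.
Reducing mod 11: -1789 ≡ 4 (mod 11).
Since F(a, b, c) ≡ 4 ≠ 0 (mod 11), P does NOT lie on the curve.


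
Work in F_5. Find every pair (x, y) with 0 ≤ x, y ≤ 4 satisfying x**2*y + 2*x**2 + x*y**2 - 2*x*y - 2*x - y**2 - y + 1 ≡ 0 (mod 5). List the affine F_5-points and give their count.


Affine F_5-points: {(0, 2), (1, 3), (2, 0), (2, 1), (3, 2), (4, 0), (4, 1)}; count = 7.

For each of the 25 pairs (x, y) ∈ F_5², evaluate f(x, y) mod 5. Record the zeros.
  x = 0: [0↦1, 1↦4, 2↦0, 3↦4, 4↦1]  zeros at y ∈ {2}
  x = 1: [0↦1, 1↦4, 2↦2, 3↦0, 4↦3]  zeros at y ∈ {3}
  x = 2: [0↦0, 1↦0, 2↦2, 3↦1, 4↦2]  zeros at y ∈ {0, 1}
  x = 3: [0↦3, 1↦2, 2↦0, 3↦2, 4↦3]  zeros at y ∈ {2}
  x = 4: [0↦0, 1↦0, 2↦1, 3↦3, 4↦1]  zeros at y ∈ {0, 1}
Collecting zeros: affine points = {(0, 2), (1, 3), (2, 0), (2, 1), (3, 2), (4, 0), (4, 1)}.
Total count |C(F_5)_aff| = 7.


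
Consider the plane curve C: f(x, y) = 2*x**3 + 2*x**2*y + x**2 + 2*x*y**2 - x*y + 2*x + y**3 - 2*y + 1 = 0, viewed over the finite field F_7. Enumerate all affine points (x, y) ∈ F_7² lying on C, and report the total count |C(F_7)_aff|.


Affine F_7-points: {(0, 1), (1, 4), (3, 0), (4, 2), (5, 2), (5, 3), (5, 6), (6, 2)}; count = 8.

For each of the 49 pairs (x, y) ∈ F_7², evaluate f(x, y) mod 7. Record the zeros.
  x = 0: [0↦1, 1↦0, 2↦5, 3↦1, 4↦1, 5↦4, 6↦2]  zeros at y ∈ {1}
  x = 1: [0↦6, 1↦1, 2↦6, 3↦6, 4↦0, 5↦1, 6↦1]  zeros at y ∈ {4}
  x = 2: [0↦4, 1↦6, 2↦1, 3↦2, 4↦1, 5↦4, 6↦3]  zeros at y ∈ ∅
  x = 3: [0↦0, 1↦6, 2↦2, 3↦1, 4↦2, 5↦4, 6↦6]  zeros at y ∈ {0}
  x = 4: [0↦6, 1↦6, 2↦0, 3↦1, 4↦1, 5↦6, 6↦1]  zeros at y ∈ {2}
  x = 5: [0↦6, 1↦4, 2↦0, 3↦0, 4↦3, 5↦1, 6↦0]  zeros at y ∈ {2, 3, 6}
  x = 6: [0↦5, 1↦5, 2↦0, 3↦3, 4↦6, 5↦1, 6↦1]  zeros at y ∈ {2}
Collecting zeros: affine points = {(0, 1), (1, 4), (3, 0), (4, 2), (5, 2), (5, 3), (5, 6), (6, 2)}.
Total count |C(F_7)_aff| = 8.


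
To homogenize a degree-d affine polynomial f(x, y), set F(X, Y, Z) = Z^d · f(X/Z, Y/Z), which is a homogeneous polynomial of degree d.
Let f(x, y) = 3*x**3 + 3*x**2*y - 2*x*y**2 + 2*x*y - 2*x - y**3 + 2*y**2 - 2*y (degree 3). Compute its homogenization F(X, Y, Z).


F(X, Y, Z) = 3*X**3 + 3*X**2*Y - 2*X*Y**2 + 2*X*Y*Z - 2*X*Z**2 - Y**3 + 2*Y**2*Z - 2*Y*Z**2

deg(f) = 3.
Substitute x = X/Z, y = Y/Z into f, then multiply by Z^3.
  monomial 3·x^3·y^0 ↦ 3·X^3·Y^0·Z^0.
  monomial 3·x^2·y^1 ↦ 3·X^2·Y^1·Z^0.
  monomial -2·x^1·y^2 ↦ -2·X^1·Y^2·Z^0.
  monomial 2·x^1·y^1 ↦ 2·X^1·Y^1·Z^1.
  monomial -2·x^1·y^0 ↦ -2·X^1·Y^0·Z^2.
  monomial -1·x^0·y^3 ↦ -1·X^0·Y^3·Z^0.
  monomial 2·x^0·y^2 ↦ 2·X^0·Y^2·Z^1.
  monomial -2·x^0·y^1 ↦ -2·X^0·Y^1·Z^2.
Collecting: F(X, Y, Z) = 3*X**3 + 3*X**2*Y - 2*X*Y**2 + 2*X*Y*Z - 2*X*Z**2 - Y**3 + 2*Y**2*Z - 2*Y*Z**2.


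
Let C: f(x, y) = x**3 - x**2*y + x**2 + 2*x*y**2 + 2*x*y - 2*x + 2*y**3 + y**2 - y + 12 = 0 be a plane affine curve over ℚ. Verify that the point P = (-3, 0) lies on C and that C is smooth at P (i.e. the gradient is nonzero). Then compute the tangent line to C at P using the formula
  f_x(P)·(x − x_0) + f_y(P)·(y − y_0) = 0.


Tangent line at P: 19*x - 16*y + 57 = 0.

Step 1: f(-3, 0) = 0, so P lies on C.
Step 2: partial derivatives
  f_x(x, y) = 3*x**2 - 2*x*y + 2*x + 2*y**2 + 2*y - 2, f_y(x, y) = -x**2 + 4*x*y + 2*x + 6*y**2 + 2*y - 1.
  f_x(P) = 19, f_y(P) = -16 (gradient nonzero, so P is smooth).
Step 3: tangent line at P: 19·(x − -3) + -16·(y − 0) = 0.
Expanding: 19*x - 16*y + 57 = 0.


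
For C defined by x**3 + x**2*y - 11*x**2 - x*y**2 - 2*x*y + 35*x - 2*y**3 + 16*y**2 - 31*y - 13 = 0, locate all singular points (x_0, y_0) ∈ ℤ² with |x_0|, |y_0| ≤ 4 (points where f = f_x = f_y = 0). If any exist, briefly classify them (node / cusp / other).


Singular points: {(3, 2)}; classification: cusp.

Compute partial derivatives:
  f_x = 3*x**2 + 2*x*y - 22*x - y**2 - 2*y + 35.
  f_y = x**2 - 2*x*y - 2*x - 6*y**2 + 32*y - 31.
Scan x_0 ∈ {−4, ..., 4}. For each x_0, f_y(x_0, y) is a polynomial in y; find its integer roots y ∈ {−4, ..., 4}, then test f_x and f at those candidates.
  x = -4: f_y(-4, y) = -6*y**2 + 40*y - 7; no integer root y with |y| ≤ 4.
  x = -3: f_y(-3, y) = -6*y**2 + 38*y - 16; no integer root y with |y| ≤ 4.
  x = -2: f_y(-2, y) = -6*y**2 + 36*y - 23; no integer root y with |y| ≤ 4.
  x = -1: f_y(-1, y) = -6*y**2 + 34*y - 28; vanishes at y ∈ {1}. (-1, 1): f_x = 55 ≠ 0.
  x = 0: f_y(0, y) = -6*y**2 + 32*y - 31; no integer root y with |y| ≤ 4.
  x = 1: f_y(1, y) = -6*y**2 + 30*y - 32; no integer root y with |y| ≤ 4.
  x = 2: f_y(2, y) = -6*y**2 + 28*y - 31; no integer root y with |y| ≤ 4.
  x = 3: f_y(3, y) = -6*y**2 + 26*y - 28; vanishes at y ∈ {2}. (3, 2): f_x = 0, f = 0 — SINGULAR.
  x = 4: f_y(4, y) = -6*y**2 + 24*y - 23; no integer root y with |y| ≤ 4.
Only singular point on the grid: (3, 2).
Classify: substitute x = 3 + u, y = 2 + v and expand: f = u**3 + u**2*v - u*v**2 - 2*v**3 + v**2.
No constant or linear terms (consistent with a singular point). Quadratic part: v**2. Cubic part: u**3 + u**2*v - u*v**2 - 2*v**3.
The quadratic part v**2 is a perfect square, so there is a single (double) tangent line v = 0, i.e. y = 2. Restricting the cubic part to that line (v = 0) leaves u**3 ≠ 0, so f is not divisible by v and the branch is v² ≈ -u**3 to lowest order — this is a cusp.
Classification: cusp.


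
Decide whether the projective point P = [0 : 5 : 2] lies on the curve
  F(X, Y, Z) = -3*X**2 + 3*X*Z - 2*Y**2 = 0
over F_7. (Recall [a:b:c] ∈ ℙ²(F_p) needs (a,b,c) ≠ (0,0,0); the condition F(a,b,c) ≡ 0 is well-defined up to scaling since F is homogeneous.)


F(0,5,2) ≡ 6 (mod 7); P is NOT on the curve.

Evaluate F(0, 5, 2) term-by-term (mod 7).
  -3*X**2 ↦ -3·0·1·1 = 0
  3*X*Z ↦ 3·0·1·2 = 0
  -2*Y**2 ↦ -2·1·25·1 = -50
Sum: F(0, 5, 2) = (0) + (0) + (-50) = -50.
Reducing mod 7: -50 ≡ 6 (mod 7).
Since F(a, b, c) ≡ 6 ≠ 0 (mod 7), P does NOT lie on the curve.


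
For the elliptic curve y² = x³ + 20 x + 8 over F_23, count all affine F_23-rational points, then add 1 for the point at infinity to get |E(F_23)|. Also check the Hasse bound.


Affine points = {(0, 10), (0, 13), (1, 11), (1, 12), (3, 7), (3, 16), (5, 7), (5, 16), (7, 10), (7, 13), (8, 6), (8, 17), (10, 9), (10, 14), (11, 8), (11, 15), (13, 2), (13, 21), (15, 7), (15, 16), (16, 10), (16, 13), (18, 6), (18, 17), (19, 5), (19, 18), (20, 6), (20, 17), (21, 11), (21, 12)}; affine count = 30; |E(F_23)| = 31.

Discriminant check: Δ ∝ 4a³ + 27b² = 4·20³ + 27·8² = 4·8000 + 27·64 ≡ 10 (mod 23). Nonzero ⇒ E is nonsingular.
For each x ∈ F_23, compute rhs = x³ + 20·x + 8 mod 23, then count y ∈ F_23 with y² ≡ rhs.
  x = 0: rhs = 8, matching y values: 10, 13 (2 points).
  x = 1: rhs = 6, matching y values: 11, 12 (2 points).
  x = 2: rhs = 10, matching y values: none (0 points).
  x = 3: rhs = 3, matching y values: 7, 16 (2 points).
  x = 4: rhs = 14, matching y values: none (0 points).
  x = 5: rhs = 3, matching y values: 7, 16 (2 points).
  x = 6: rhs = 22, matching y values: none (0 points).
  x = 7: rhs = 8, matching y values: 10, 13 (2 points).
  x = 8: rhs = 13, matching y values: 6, 17 (2 points).
  x = 9: rhs = 20, matching y values: none (0 points).
  x = 10: rhs = 12, matching y values: 9, 14 (2 points).
  x = 11: rhs = 18, matching y values: 8, 15 (2 points).
  x = 12: rhs = 21, matching y values: none (0 points).
  x = 13: rhs = 4, matching y values: 2, 21 (2 points).
  x = 14: rhs = 19, matching y values: none (0 points).
  x = 15: rhs = 3, matching y values: 7, 16 (2 points).
  x = 16: rhs = 8, matching y values: 10, 13 (2 points).
  x = 17: rhs = 17, matching y values: none (0 points).
  x = 18: rhs = 13, matching y values: 6, 17 (2 points).
  x = 19: rhs = 2, matching y values: 5, 18 (2 points).
  x = 20: rhs = 13, matching y values: 6, 17 (2 points).
  x = 21: rhs = 6, matching y values: 11, 12 (2 points).
  x = 22: rhs = 10, matching y values: none (0 points).
Total affine count: 30.
Full point count |E(F_23)| = 30 + 1 = 31.
Hasse bound: |31 − (23+1)| = |7| = 7 ≤ 2√23 ≈ 9.5917 ✓.


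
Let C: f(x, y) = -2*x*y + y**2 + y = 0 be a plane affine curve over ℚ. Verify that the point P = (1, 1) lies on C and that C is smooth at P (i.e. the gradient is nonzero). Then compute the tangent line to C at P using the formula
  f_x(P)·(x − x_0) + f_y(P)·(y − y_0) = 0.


Tangent line at P: -2*x + y + 1 = 0.

Step 1: f(1, 1) = 0, so P lies on C.
Step 2: partial derivatives
  f_x(x, y) = -2*y, f_y(x, y) = -2*x + 2*y + 1.
  f_x(P) = -2, f_y(P) = 1 (gradient nonzero, so P is smooth).
Step 3: tangent line at P: -2·(x − 1) + 1·(y − 1) = 0.
Expanding: -2*x + y + 1 = 0.


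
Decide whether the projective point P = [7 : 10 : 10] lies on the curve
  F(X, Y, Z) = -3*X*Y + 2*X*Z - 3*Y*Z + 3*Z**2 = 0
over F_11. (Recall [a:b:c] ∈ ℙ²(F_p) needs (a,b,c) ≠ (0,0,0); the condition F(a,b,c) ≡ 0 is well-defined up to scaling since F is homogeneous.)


F(7,10,10) ≡ 7 (mod 11); P is NOT on the curve.

Evaluate F(7, 10, 10) term-by-term (mod 11).
  -3*X*Y ↦ -3·7·10·1 = -210
  2*X*Z ↦ 2·7·1·10 = 140
  -3*Y*Z ↦ -3·1·10·10 = -300
  3*Z**2 ↦ 3·1·1·100 = 300
Sum: F(7, 10, 10) = (-210) + (140) + (-300) + (300) = -70.
Reducing mod 11: -70 ≡ 7 (mod 11).
Since F(a, b, c) ≡ 7 ≠ 0 (mod 11), P does NOT lie on the curve.


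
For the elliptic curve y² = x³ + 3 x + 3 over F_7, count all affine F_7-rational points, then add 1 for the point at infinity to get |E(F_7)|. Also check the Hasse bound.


Affine points = {(1, 0), (3, 2), (3, 5), (4, 3), (4, 4)}; affine count = 5; |E(F_7)| = 6.

Discriminant check: Δ ∝ 4a³ + 27b² = 4·3³ + 27·3² = 4·27 + 27·9 ≡ 1 (mod 7). Nonzero ⇒ E is nonsingular.
For each x ∈ F_7, compute rhs = x³ + 3·x + 3 mod 7, then count y ∈ F_7 with y² ≡ rhs.
  x = 0: rhs = 3, matching y values: none (0 points).
  x = 1: rhs = 0, matching y values: 0 (1 points).
  x = 2: rhs = 3, matching y values: none (0 points).
  x = 3: rhs = 4, matching y values: 2, 5 (2 points).
  x = 4: rhs = 2, matching y values: 3, 4 (2 points).
  x = 5: rhs = 3, matching y values: none (0 points).
  x = 6: rhs = 6, matching y values: none (0 points).
Total affine count: 5.
Full point count |E(F_7)| = 5 + 1 = 6.
Hasse bound: |6 − (7+1)| = |-2| = 2 ≤ 2√7 ≈ 5.2915 ✓.


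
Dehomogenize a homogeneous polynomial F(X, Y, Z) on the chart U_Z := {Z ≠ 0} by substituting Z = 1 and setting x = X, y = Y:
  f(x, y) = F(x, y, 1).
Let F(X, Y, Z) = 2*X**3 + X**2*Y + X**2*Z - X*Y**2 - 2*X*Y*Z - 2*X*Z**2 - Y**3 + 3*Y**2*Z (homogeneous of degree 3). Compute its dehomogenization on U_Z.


f(x, y) = 2*x**3 + x**2*y + x**2 - x*y**2 - 2*x*y - 2*x - y**3 + 3*y**2

On U_Z we set Z = 1. Each monomial c·X^i·Y^j·Z^k in F becomes c·x^i·y^j·1^k = c·x^i·y^j.
Substituting Z = 1: F(X, Y, 1) = 2*x**3 + x**2*y + x**2 - x*y**2 - 2*x*y - 2*x - y**3 + 3*y**2.
Note: deg(f) ≤ deg(F) = 3; strict inequality happens when F is divisible by Z (lost terms).


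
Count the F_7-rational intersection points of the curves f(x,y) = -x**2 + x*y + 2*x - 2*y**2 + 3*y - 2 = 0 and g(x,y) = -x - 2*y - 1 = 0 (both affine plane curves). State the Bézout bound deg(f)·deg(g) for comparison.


Common zeros: {(1, 6), (2, 2)}; count = 2; Bézout bound = 2.

deg(f) = 2, deg(g) = 1, so Bézout bound = 2.
Scan x ∈ F_7. For each x, list the y ∈ F_7 with f(x, y) ≡ 0 and those with g(x, y) ≡ 0 (mod 7); the common zeros in that column are the intersection.
  x = 0: f ≡ 0 at y ∈ {6}; g ≡ 0 at y ∈ {3}; common: ∅.
  x = 1: f ≡ 0 at y ∈ {3, 6}; g ≡ 0 at y ∈ {6}; common: {6}.
  x = 2: f ≡ 0 at y ∈ {2, 4}; g ≡ 0 at y ∈ {2}; common: {2}.
  x = 3: f ≡ 0 at y ∈ ∅; g ≡ 0 at y ∈ {5}; common: ∅.
  x = 4: f ≡ 0 at y ∈ {3, 4}; g ≡ 0 at y ∈ {1}; common: ∅.
  x = 5: f ≡ 0 at y ∈ ∅; g ≡ 0 at y ∈ {4}; common: ∅.
  x = 6: f ≡ 0 at y ∈ ∅; g ≡ 0 at y ∈ {0}; common: ∅.
Collecting: common zeros = {(1, 6), (2, 2)}, so the count is 2.
Comparison with the Bézout bound: 2 ≤ 2 = deg(f)·deg(g), as expected for curves with no common component (the bound is attained).


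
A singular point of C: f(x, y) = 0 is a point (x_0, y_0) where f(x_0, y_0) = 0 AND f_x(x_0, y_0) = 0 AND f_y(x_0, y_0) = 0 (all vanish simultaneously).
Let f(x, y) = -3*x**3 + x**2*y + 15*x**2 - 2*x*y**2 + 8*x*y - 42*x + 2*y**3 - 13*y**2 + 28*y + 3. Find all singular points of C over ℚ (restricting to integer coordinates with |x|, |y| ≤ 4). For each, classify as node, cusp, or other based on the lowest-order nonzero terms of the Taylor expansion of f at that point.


Singular points: {(2, 3)}; classification: cusp.

Compute partial derivatives:
  f_x = -9*x**2 + 2*x*y + 30*x - 2*y**2 + 8*y - 42.
  f_y = x**2 - 4*x*y + 8*x + 6*y**2 - 26*y + 28.
Scan x_0 ∈ {−4, ..., 4}. For each x_0, f_y(x_0, y) is a polynomial in y; find its integer roots y ∈ {−4, ..., 4}, then test f_x and f at those candidates.
  x = -4: f_y(-4, y) = 6*y**2 - 10*y + 12; no integer root y with |y| ≤ 4.
  x = -3: f_y(-3, y) = 6*y**2 - 14*y + 13; no integer root y with |y| ≤ 4.
  x = -2: f_y(-2, y) = 6*y**2 - 18*y + 16; no integer root y with |y| ≤ 4.
  x = -1: f_y(-1, y) = 6*y**2 - 22*y + 21; no integer root y with |y| ≤ 4.
  x = 0: f_y(0, y) = 6*y**2 - 26*y + 28; vanishes at y ∈ {2}. (0, 2): f_x = -34 ≠ 0.
  x = 1: f_y(1, y) = 6*y**2 - 30*y + 37; no integer root y with |y| ≤ 4.
  x = 2: f_y(2, y) = 6*y**2 - 34*y + 48; vanishes at y ∈ {3}. (2, 3): f_x = 0, f = 0 — SINGULAR.
  x = 3: f_y(3, y) = 6*y**2 - 38*y + 61; no integer root y with |y| ≤ 4.
  x = 4: f_y(4, y) = 6*y**2 - 42*y + 76; no integer root y with |y| ≤ 4.
Only singular point on the grid: (2, 3).
Classify: substitute x = 2 + u, y = 3 + v and expand: f = -3*u**3 + u**2*v - 2*u*v**2 + 2*v**3 + v**2.
No constant or linear terms (consistent with a singular point). Quadratic part: v**2. Cubic part: -3*u**3 + u**2*v - 2*u*v**2 + 2*v**3.
The quadratic part v**2 is a perfect square, so there is a single (double) tangent line v = 0, i.e. y = 3. Restricting the cubic part to that line (v = 0) leaves -3*u**3 ≠ 0, so f is not divisible by v and the branch is v² ≈ 3*u**3 to lowest order — this is a cusp.
Classification: cusp.


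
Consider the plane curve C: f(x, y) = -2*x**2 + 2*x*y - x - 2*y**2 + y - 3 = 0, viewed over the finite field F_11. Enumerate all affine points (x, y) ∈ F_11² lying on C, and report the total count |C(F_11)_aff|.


Affine F_11-points: {(1, 8), (1, 10), (2, 2), (2, 6), (3, 10), (4, 5), (5, 2), (5, 9), (6, 5), (6, 7), (9, 6), (9, 9)}; count = 12.

For each of the 121 pairs (x, y) ∈ F_11², evaluate f(x, y) mod 11. Record the zeros.
  x = 0: [0↦8, 1↦7, 2↦2, 3↦4, 4↦2, 5↦7, 6↦8, 7↦5, 8↦9, 9↦9, 10↦5]  zeros at y ∈ ∅
  x = 1: [0↦5, 1↦6, 2↦3, 3↦7, 4↦7, 5↦3, 6↦6, 7↦5, 8↦0, 9↦2, 10↦0]  zeros at y ∈ {8, 10}
  x = 2: [0↦9, 1↦1, 2↦0, 3↦6, 4↦8, 5↦6, 6↦0, 7↦1, 8↦9, 9↦2, 10↦2]  zeros at y ∈ {2, 6}
  x = 3: [0↦9, 1↦3, 2↦4, 3↦1, 4↦5, 5↦5, 6↦1, 7↦4, 8↦3, 9↦9, 10↦0]  zeros at y ∈ {10}
  x = 4: [0↦5, 1↦1, 2↦4, 3↦3, 4↦9, 5↦0, 6↦9, 7↦3, 8↦4, 9↦1, 10↦5]  zeros at y ∈ {5}
  x = 5: [0↦8, 1↦6, 2↦0, 3↦1, 4↦9, 5↦2, 6↦2, 7↦9, 8↦1, 9↦0, 10↦6]  zeros at y ∈ {2, 9}
  x = 6: [0↦7, 1↦7, 2↦3, 3↦6, 4↦5, 5↦0, 6↦2, 7↦0, 8↦5, 9↦6, 10↦3]  zeros at y ∈ {5, 7}
  x = 7: [0↦2, 1↦4, 2↦2, 3↦7, 4↦8, 5↦5, 6↦9, 7↦9, 8↦5, 9↦8, 10↦7]  zeros at y ∈ ∅
  x = 8: [0↦4, 1↦8, 2↦8, 3↦4, 4↦7, 5↦6, 6↦1, 7↦3, 8↦1, 9↦6, 10↦7]  zeros at y ∈ ∅
  x = 9: [0↦2, 1↦8, 2↦10, 3↦8, 4↦2, 5↦3, 6↦0, 7↦4, 8↦4, 9↦0, 10↦3]  zeros at y ∈ {6, 9}
  x = 10: [0↦7, 1↦4, 2↦8, 3↦8, 4↦4, 5↦7, 6↦6, 7↦1, 8↦3, 9↦1, 10↦6]  zeros at y ∈ ∅
Collecting zeros: affine points = {(1, 8), (1, 10), (2, 2), (2, 6), (3, 10), (4, 5), (5, 2), (5, 9), (6, 5), (6, 7), (9, 6), (9, 9)}.
Total count |C(F_11)_aff| = 12.


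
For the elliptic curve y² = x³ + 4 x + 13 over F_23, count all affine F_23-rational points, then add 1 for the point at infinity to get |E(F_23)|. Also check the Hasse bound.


Affine points = {(0, 6), (0, 17), (1, 8), (1, 15), (2, 11), (2, 12), (3, 11), (3, 12), (4, 1), (4, 22), (6, 0), (7, 4), (7, 19), (10, 8), (10, 15), (11, 10), (11, 13), (12, 8), (12, 15), (13, 10), (13, 13), (17, 7), (17, 16), (18, 11), (18, 12), (19, 5), (19, 18), (22, 10), (22, 13)}; affine count = 29; |E(F_23)| = 30.

Discriminant check: Δ ∝ 4a³ + 27b² = 4·4³ + 27·13² = 4·64 + 27·169 ≡ 12 (mod 23). Nonzero ⇒ E is nonsingular.
For each x ∈ F_23, compute rhs = x³ + 4·x + 13 mod 23, then count y ∈ F_23 with y² ≡ rhs.
  x = 0: rhs = 13, matching y values: 6, 17 (2 points).
  x = 1: rhs = 18, matching y values: 8, 15 (2 points).
  x = 2: rhs = 6, matching y values: 11, 12 (2 points).
  x = 3: rhs = 6, matching y values: 11, 12 (2 points).
  x = 4: rhs = 1, matching y values: 1, 22 (2 points).
  x = 5: rhs = 20, matching y values: none (0 points).
  x = 6: rhs = 0, matching y values: 0 (1 points).
  x = 7: rhs = 16, matching y values: 4, 19 (2 points).
  x = 8: rhs = 5, matching y values: none (0 points).
  x = 9: rhs = 19, matching y values: none (0 points).
  x = 10: rhs = 18, matching y values: 8, 15 (2 points).
  x = 11: rhs = 8, matching y values: 10, 13 (2 points).
  x = 12: rhs = 18, matching y values: 8, 15 (2 points).
  x = 13: rhs = 8, matching y values: 10, 13 (2 points).
  x = 14: rhs = 7, matching y values: none (0 points).
  x = 15: rhs = 21, matching y values: none (0 points).
  x = 16: rhs = 10, matching y values: none (0 points).
  x = 17: rhs = 3, matching y values: 7, 16 (2 points).
  x = 18: rhs = 6, matching y values: 11, 12 (2 points).
  x = 19: rhs = 2, matching y values: 5, 18 (2 points).
  x = 20: rhs = 20, matching y values: none (0 points).
  x = 21: rhs = 20, matching y values: none (0 points).
  x = 22: rhs = 8, matching y values: 10, 13 (2 points).
Total affine count: 29.
Full point count |E(F_23)| = 29 + 1 = 30.
Hasse bound: |30 − (23+1)| = |6| = 6 ≤ 2√23 ≈ 9.5917 ✓.


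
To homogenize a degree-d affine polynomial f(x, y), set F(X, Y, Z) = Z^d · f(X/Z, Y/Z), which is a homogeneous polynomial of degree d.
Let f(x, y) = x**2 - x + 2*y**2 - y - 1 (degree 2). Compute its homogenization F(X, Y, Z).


F(X, Y, Z) = X**2 - X*Z + 2*Y**2 - Y*Z - Z**2

deg(f) = 2.
Substitute x = X/Z, y = Y/Z into f, then multiply by Z^2.
  monomial 1·x^2·y^0 ↦ 1·X^2·Y^0·Z^0.
  monomial -1·x^1·y^0 ↦ -1·X^1·Y^0·Z^1.
  monomial 2·x^0·y^2 ↦ 2·X^0·Y^2·Z^0.
  monomial -1·x^0·y^1 ↦ -1·X^0·Y^1·Z^1.
  monomial -1·x^0·y^0 ↦ -1·X^0·Y^0·Z^2.
Collecting: F(X, Y, Z) = X**2 - X*Z + 2*Y**2 - Y*Z - Z**2.


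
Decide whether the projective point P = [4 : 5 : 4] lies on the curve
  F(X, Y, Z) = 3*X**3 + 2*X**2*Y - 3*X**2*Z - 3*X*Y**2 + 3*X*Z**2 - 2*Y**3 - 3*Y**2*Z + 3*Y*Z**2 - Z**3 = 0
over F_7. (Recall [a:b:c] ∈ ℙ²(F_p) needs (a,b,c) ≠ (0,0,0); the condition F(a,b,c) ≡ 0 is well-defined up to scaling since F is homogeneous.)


F(4,5,4) ≡ 0 (mod 7); P is on the curve.

Evaluate F(4, 5, 4) term-by-term (mod 7).
  3*X**3 ↦ 3·64·1·1 = 192
  2*X**2*Y ↦ 2·16·5·1 = 160
  -3*X**2*Z ↦ -3·16·1·4 = -192
  -3*X*Y**2 ↦ -3·4·25·1 = -300
  3*X*Z**2 ↦ 3·4·1·16 = 192
  -2*Y**3 ↦ -2·1·125·1 = -250
  -3*Y**2*Z ↦ -3·1·25·4 = -300
  3*Y*Z**2 ↦ 3·1·5·16 = 240
  -Z**3 ↦ -1·1·1·64 = -64
Sum: F(4, 5, 4) = (192) + (160) + (-192) + (-300) + (192) + (-250) + (-300) + (240) + (-64) = -322.
Reducing mod 7: -322 ≡ 0 (mod 7).
Since F(a, b, c) ≡ 0 (mod 7), P lies on the curve.


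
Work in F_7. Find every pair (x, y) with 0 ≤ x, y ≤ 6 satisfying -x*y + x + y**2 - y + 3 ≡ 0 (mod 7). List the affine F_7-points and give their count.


Affine F_7-points: {(1, 3), (1, 6), (4, 0), (4, 5), (5, 2), (5, 4)}; count = 6.

For each of the 49 pairs (x, y) ∈ F_7², evaluate f(x, y) mod 7. Record the zeros.
  x = 0: [0↦3, 1↦3, 2↦5, 3↦2, 4↦1, 5↦2, 6↦5]  zeros at y ∈ ∅
  x = 1: [0↦4, 1↦3, 2↦4, 3↦0, 4↦5, 5↦5, 6↦0]  zeros at y ∈ {3, 6}
  x = 2: [0↦5, 1↦3, 2↦3, 3↦5, 4↦2, 5↦1, 6↦2]  zeros at y ∈ ∅
  x = 3: [0↦6, 1↦3, 2↦2, 3↦3, 4↦6, 5↦4, 6↦4]  zeros at y ∈ ∅
  x = 4: [0↦0, 1↦3, 2↦1, 3↦1, 4↦3, 5↦0, 6↦6]  zeros at y ∈ {0, 5}
  x = 5: [0↦1, 1↦3, 2↦0, 3↦6, 4↦0, 5↦3, 6↦1]  zeros at y ∈ {2, 4}
  x = 6: [0↦2, 1↦3, 2↦6, 3↦4, 4↦4, 5↦6, 6↦3]  zeros at y ∈ ∅
Collecting zeros: affine points = {(1, 3), (1, 6), (4, 0), (4, 5), (5, 2), (5, 4)}.
Total count |C(F_7)_aff| = 6.


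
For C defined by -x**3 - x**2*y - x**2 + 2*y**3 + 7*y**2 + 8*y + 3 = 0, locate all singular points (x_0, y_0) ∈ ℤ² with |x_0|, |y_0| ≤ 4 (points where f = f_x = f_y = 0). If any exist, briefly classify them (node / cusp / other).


Singular points: {(0, -1)}; classification: cusp.

Compute partial derivatives:
  f_x = -3*x**2 - 2*x*y - 2*x.
  f_y = -x**2 + 6*y**2 + 14*y + 8.
Scan x_0 ∈ {−4, ..., 4}. For each x_0, f_y(x_0, y) is a polynomial in y; find its integer roots y ∈ {−4, ..., 4}, then test f_x and f at those candidates.
  x = -4: f_y(-4, y) = 6*y**2 + 14*y - 8; no integer root y with |y| ≤ 4.
  x = -3: f_y(-3, y) = 6*y**2 + 14*y - 1; no integer root y with |y| ≤ 4.
  x = -2: f_y(-2, y) = 6*y**2 + 14*y + 4; vanishes at y ∈ {-2}. (-2, -2): f_x = -16 ≠ 0.
  x = -1: f_y(-1, y) = 6*y**2 + 14*y + 7; no integer root y with |y| ≤ 4.
  x = 0: f_y(0, y) = 6*y**2 + 14*y + 8; vanishes at y ∈ {-1}. (0, -1): f_x = 0, f = 0 — SINGULAR.
  x = 1: f_y(1, y) = 6*y**2 + 14*y + 7; no integer root y with |y| ≤ 4.
  x = 2: f_y(2, y) = 6*y**2 + 14*y + 4; vanishes at y ∈ {-2}. (2, -2): f_x = -8 ≠ 0.
  x = 3: f_y(3, y) = 6*y**2 + 14*y - 1; no integer root y with |y| ≤ 4.
  x = 4: f_y(4, y) = 6*y**2 + 14*y - 8; no integer root y with |y| ≤ 4.
Only singular point on the grid: (0, -1).
Classify: substitute x = 0 + u, y = -1 + v and expand: f = -u**3 - u**2*v + 2*v**3 + v**2.
No constant or linear terms (consistent with a singular point). Quadratic part: v**2. Cubic part: -u**3 - u**2*v + 2*v**3.
The quadratic part v**2 is a perfect square, so there is a single (double) tangent line v = 0, i.e. y = -1. Restricting the cubic part to that line (v = 0) leaves -u**3 ≠ 0, so f is not divisible by v and the branch is v² ≈ u**3 to lowest order — this is a cusp.
Classification: cusp.


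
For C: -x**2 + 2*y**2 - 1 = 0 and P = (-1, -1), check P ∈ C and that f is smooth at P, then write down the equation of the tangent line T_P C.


Tangent line at P: 2*x - 4*y - 2 = 0.

Step 1: f(-1, -1) = 0, so P lies on C.
Step 2: partial derivatives
  f_x(x, y) = -2*x, f_y(x, y) = 4*y.
  f_x(P) = 2, f_y(P) = -4 (gradient nonzero, so P is smooth).
Step 3: tangent line at P: 2·(x − -1) + -4·(y − -1) = 0.
Expanding: 2*x - 4*y - 2 = 0.


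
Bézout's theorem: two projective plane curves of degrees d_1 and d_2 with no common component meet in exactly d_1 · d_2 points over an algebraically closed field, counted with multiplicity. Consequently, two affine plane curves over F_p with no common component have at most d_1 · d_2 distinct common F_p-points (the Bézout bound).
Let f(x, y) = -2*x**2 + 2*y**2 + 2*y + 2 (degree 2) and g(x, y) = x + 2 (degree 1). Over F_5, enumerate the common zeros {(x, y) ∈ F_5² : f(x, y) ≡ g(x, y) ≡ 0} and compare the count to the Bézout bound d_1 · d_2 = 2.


Common zeros: ∅; count = 0; Bézout bound = 2.

deg(f) = 2, deg(g) = 1, so Bézout bound = 2.
Scan x ∈ F_5. For each x, list the y ∈ F_5 with f(x, y) ≡ 0 and those with g(x, y) ≡ 0 (mod 5); the common zeros in that column are the intersection.
  x = 0: f ≡ 0 at y ∈ ∅; g ≡ 0 at y ∈ ∅; common: ∅.
  x = 1: f ≡ 0 at y ∈ {0, 4}; g ≡ 0 at y ∈ ∅; common: ∅.
  x = 2: f ≡ 0 at y ∈ ∅; g ≡ 0 at y ∈ ∅; common: ∅.
  x = 3: f ≡ 0 at y ∈ ∅; g ≡ 0 at y ∈ {0, 1, 2, 3, 4}; common: ∅.
  x = 4: f ≡ 0 at y ∈ {0, 4}; g ≡ 0 at y ∈ ∅; common: ∅.
Collecting: common zeros = ∅, so the count is 0.
Comparison with the Bézout bound: 0 ≤ 2 = deg(f)·deg(g), as expected for curves with no common component (the affine F_5-count falls short of the bound because intersections may lie at infinity, over extension fields, or carry multiplicity).


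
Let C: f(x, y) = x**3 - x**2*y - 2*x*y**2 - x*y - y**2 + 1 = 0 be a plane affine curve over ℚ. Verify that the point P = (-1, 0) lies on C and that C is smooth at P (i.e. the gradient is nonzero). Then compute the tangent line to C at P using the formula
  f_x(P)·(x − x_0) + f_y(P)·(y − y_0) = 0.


Tangent line at P: 3*x + 3 = 0.

Step 1: f(-1, 0) = 0, so P lies on C.
Step 2: partial derivatives
  f_x(x, y) = 3*x**2 - 2*x*y - 2*y**2 - y, f_y(x, y) = -x**2 - 4*x*y - x - 2*y.
  f_x(P) = 3, f_y(P) = 0 (gradient nonzero, so P is smooth).
Step 3: tangent line at P: 3·(x − -1) + 0·(y − 0) = 0.
Expanding: 3*x + 3 = 0.


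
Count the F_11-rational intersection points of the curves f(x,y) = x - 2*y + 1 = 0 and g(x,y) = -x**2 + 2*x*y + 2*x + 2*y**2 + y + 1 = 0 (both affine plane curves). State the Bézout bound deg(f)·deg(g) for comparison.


Common zeros: ∅; count = 0; Bézout bound = 2.

deg(f) = 1, deg(g) = 2, so Bézout bound = 2.
Scan x ∈ F_11. For each x, list the y ∈ F_11 with f(x, y) ≡ 0 and those with g(x, y) ≡ 0 (mod 11); the common zeros in that column are the intersection.
  x = 0: f ≡ 0 at y ∈ {6}; g ≡ 0 at y ∈ {2, 3}; common: ∅.
  x = 1: f ≡ 0 at y ∈ {1}; g ≡ 0 at y ∈ {7, 8}; common: ∅.
  x = 2: f ≡ 0 at y ∈ {7}; g ≡ 0 at y ∈ ∅; common: ∅.
  x = 3: f ≡ 0 at y ∈ {2}; g ≡ 0 at y ∈ ∅; common: ∅.
  x = 4: f ≡ 0 at y ∈ {8}; g ≡ 0 at y ∈ {5, 7}; common: ∅.
  x = 5: f ≡ 0 at y ∈ {3}; g ≡ 0 at y ∈ ∅; common: ∅.
  x = 6: f ≡ 0 at y ∈ {9}; g ≡ 0 at y ∈ {2, 8}; common: ∅.
  x = 7: f ≡ 0 at y ∈ {4}; g ≡ 0 at y ∈ ∅; common: ∅.
  x = 8: f ≡ 0 at y ∈ {10}; g ≡ 0 at y ∈ {3, 5}; common: ∅.
  x = 9: f ≡ 0 at y ∈ {5}; g ≡ 0 at y ∈ ∅; common: ∅.
  x = 10: f ≡ 0 at y ∈ {0}; g ≡ 0 at y ∈ ∅; common: ∅.
Collecting: common zeros = ∅, so the count is 0.
Comparison with the Bézout bound: 0 ≤ 2 = deg(f)·deg(g), as expected for curves with no common component (the affine F_11-count falls short of the bound because intersections may lie at infinity, over extension fields, or carry multiplicity).


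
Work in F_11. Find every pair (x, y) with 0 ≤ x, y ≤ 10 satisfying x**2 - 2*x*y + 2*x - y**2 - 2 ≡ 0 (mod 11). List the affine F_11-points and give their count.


Affine F_11-points: {(0, 3), (0, 8), (3, 8), (4, 0), (4, 3), (5, 0), (5, 1), (6, 1), (6, 9), (7, 4), (10, 4), (10, 9)}; count = 12.

For each of the 121 pairs (x, y) ∈ F_11², evaluate f(x, y) mod 11. Record the zeros.
  x = 0: [0↦9, 1↦8, 2↦5, 3↦0, 4↦4, 5↦6, 6↦6, 7↦4, 8↦0, 9↦5, 10↦8]  zeros at y ∈ {3, 8}
  x = 1: [0↦1, 1↦9, 2↦4, 3↦8, 4↦10, 5↦10, 6↦8, 7↦4, 8↦9, 9↦1, 10↦2]  zeros at y ∈ ∅
  x = 2: [0↦6, 1↦1, 2↦5, 3↦7, 4↦7, 5↦5, 6↦1, 7↦6, 8↦9, 9↦10, 10↦9]  zeros at y ∈ ∅
  x = 3: [0↦2, 1↦6, 2↦8, 3↦8, 4↦6, 5↦2, 6↦7, 7↦10, 8↦0, 9↦10, 10↦7]  zeros at y ∈ {8}
  x = 4: [0↦0, 1↦2, 2↦2, 3↦0, 4↦7, 5↦1, 6↦4, 7↦5, 8↦4, 9↦1, 10↦7]  zeros at y ∈ {0, 3}
  x = 5: [0↦0, 1↦0, 2↦9, 3↦5, 4↦10, 5↦2, 6↦3, 7↦2, 8↦10, 9↦5, 10↦9]  zeros at y ∈ {0, 1}
  x = 6: [0↦2, 1↦0, 2↦7, 3↦1, 4↦4, 5↦5, 6↦4, 7↦1, 8↦7, 9↦0, 10↦2]  zeros at y ∈ {1, 9}
  x = 7: [0↦6, 1↦2, 2↦7, 3↦10, 4↦0, 5↦10, 6↦7, 7↦2, 8↦6, 9↦8, 10↦8]  zeros at y ∈ {4}
  x = 8: [0↦1, 1↦6, 2↦9, 3↦10, 4↦9, 5↦6, 6↦1, 7↦5, 8↦7, 9↦7, 10↦5]  zeros at y ∈ ∅
  x = 9: [0↦9, 1↦1, 2↦2, 3↦1, 4↦9, 5↦4, 6↦8, 7↦10, 8↦10, 9↦8, 10↦4]  zeros at y ∈ ∅
  x = 10: [0↦8, 1↦9, 2↦8, 3↦5, 4↦0, 5↦4, 6↦6, 7↦6, 8↦4, 9↦0, 10↦5]  zeros at y ∈ {4, 9}
Collecting zeros: affine points = {(0, 3), (0, 8), (3, 8), (4, 0), (4, 3), (5, 0), (5, 1), (6, 1), (6, 9), (7, 4), (10, 4), (10, 9)}.
Total count |C(F_11)_aff| = 12.


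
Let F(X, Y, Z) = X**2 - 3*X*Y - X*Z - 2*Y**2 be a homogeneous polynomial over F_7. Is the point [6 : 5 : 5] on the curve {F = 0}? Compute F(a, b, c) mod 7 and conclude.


F(6,5,5) ≡ 6 (mod 7); P is NOT on the curve.

Evaluate F(6, 5, 5) term-by-term (mod 7).
  X**2 ↦ 1·36·1·1 = 36
  -3*X*Y ↦ -3·6·5·1 = -90
  -X*Z ↦ -1·6·1·5 = -30
  -2*Y**2 ↦ -2·1·25·1 = -50
Sum: F(6, 5, 5) = (36) + (-90) + (-30) + (-50) = -134.
Reducing mod 7: -134 ≡ 6 (mod 7).
Since F(a, b, c) ≡ 6 ≠ 0 (mod 7), P does NOT lie on the curve.


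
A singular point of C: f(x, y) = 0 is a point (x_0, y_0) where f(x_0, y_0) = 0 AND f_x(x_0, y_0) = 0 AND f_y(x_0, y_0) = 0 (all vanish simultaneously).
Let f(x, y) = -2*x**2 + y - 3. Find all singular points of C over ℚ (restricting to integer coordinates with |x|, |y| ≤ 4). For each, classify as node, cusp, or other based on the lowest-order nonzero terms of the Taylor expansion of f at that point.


No singular points in the scanned grid; C is smooth there.

Compute partial derivatives:
  f_x = -4*x.
  f_y = 1.
f_y = 1 is a nonzero constant, so f_y never vanishes: no point (x, y) can satisfy f = f_x = f_y = 0. In particular no (x, y) ∈ {−4, ..., 4}² is singular; the curve is smooth.


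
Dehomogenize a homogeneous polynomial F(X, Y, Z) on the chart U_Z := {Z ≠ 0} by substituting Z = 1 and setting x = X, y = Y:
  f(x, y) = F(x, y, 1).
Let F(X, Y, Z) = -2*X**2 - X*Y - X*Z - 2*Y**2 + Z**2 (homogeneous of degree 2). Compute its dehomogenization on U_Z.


f(x, y) = -2*x**2 - x*y - x - 2*y**2 + 1

On U_Z we set Z = 1. Each monomial c·X^i·Y^j·Z^k in F becomes c·x^i·y^j·1^k = c·x^i·y^j.
Substituting Z = 1: F(X, Y, 1) = -2*x**2 - x*y - x - 2*y**2 + 1.
Note: deg(f) ≤ deg(F) = 2; strict inequality happens when F is divisible by Z (lost terms).


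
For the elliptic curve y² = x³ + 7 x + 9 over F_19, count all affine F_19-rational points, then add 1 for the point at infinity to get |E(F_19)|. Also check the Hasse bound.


Affine points = {(0, 3), (0, 16), (1, 6), (1, 13), (3, 0), (4, 5), (4, 14), (5, 6), (5, 13), (6, 1), (6, 18), (8, 8), (8, 11), (11, 7), (11, 12), (12, 4), (12, 15), (13, 6), (13, 13), (14, 1), (14, 18), (17, 5), (17, 14), (18, 1), (18, 18)}; affine count = 25; |E(F_19)| = 26.

Discriminant check: Δ ∝ 4a³ + 27b² = 4·7³ + 27·9² = 4·343 + 27·81 ≡ 6 (mod 19). Nonzero ⇒ E is nonsingular.
For each x ∈ F_19, compute rhs = x³ + 7·x + 9 mod 19, then count y ∈ F_19 with y² ≡ rhs.
  x = 0: rhs = 9, matching y values: 3, 16 (2 points).
  x = 1: rhs = 17, matching y values: 6, 13 (2 points).
  x = 2: rhs = 12, matching y values: none (0 points).
  x = 3: rhs = 0, matching y values: 0 (1 points).
  x = 4: rhs = 6, matching y values: 5, 14 (2 points).
  x = 5: rhs = 17, matching y values: 6, 13 (2 points).
  x = 6: rhs = 1, matching y values: 1, 18 (2 points).
  x = 7: rhs = 2, matching y values: none (0 points).
  x = 8: rhs = 7, matching y values: 8, 11 (2 points).
  x = 9: rhs = 3, matching y values: none (0 points).
  x = 10: rhs = 15, matching y values: none (0 points).
  x = 11: rhs = 11, matching y values: 7, 12 (2 points).
  x = 12: rhs = 16, matching y values: 4, 15 (2 points).
  x = 13: rhs = 17, matching y values: 6, 13 (2 points).
  x = 14: rhs = 1, matching y values: 1, 18 (2 points).
  x = 15: rhs = 12, matching y values: none (0 points).
  x = 16: rhs = 18, matching y values: none (0 points).
  x = 17: rhs = 6, matching y values: 5, 14 (2 points).
  x = 18: rhs = 1, matching y values: 1, 18 (2 points).
Total affine count: 25.
Full point count |E(F_19)| = 25 + 1 = 26.
Hasse bound: |26 − (19+1)| = |6| = 6 ≤ 2√19 ≈ 8.7178 ✓.


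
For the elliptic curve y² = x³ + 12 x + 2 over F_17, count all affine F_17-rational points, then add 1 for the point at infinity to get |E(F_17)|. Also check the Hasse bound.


Affine points = {(0, 6), (0, 11), (1, 7), (1, 10), (2, 0), (5, 0), (6, 1), (6, 16), (7, 2), (7, 15), (8, 7), (8, 10), (10, 0), (12, 2), (12, 15), (13, 3), (13, 14), (15, 2), (15, 15)}; affine count = 19; |E(F_17)| = 20.

Discriminant check: Δ ∝ 4a³ + 27b² = 4·12³ + 27·2² = 4·1728 + 27·4 ≡ 16 (mod 17). Nonzero ⇒ E is nonsingular.
For each x ∈ F_17, compute rhs = x³ + 12·x + 2 mod 17, then count y ∈ F_17 with y² ≡ rhs.
  x = 0: rhs = 2, matching y values: 6, 11 (2 points).
  x = 1: rhs = 15, matching y values: 7, 10 (2 points).
  x = 2: rhs = 0, matching y values: 0 (1 points).
  x = 3: rhs = 14, matching y values: none (0 points).
  x = 4: rhs = 12, matching y values: none (0 points).
  x = 5: rhs = 0, matching y values: 0 (1 points).
  x = 6: rhs = 1, matching y values: 1, 16 (2 points).
  x = 7: rhs = 4, matching y values: 2, 15 (2 points).
  x = 8: rhs = 15, matching y values: 7, 10 (2 points).
  x = 9: rhs = 6, matching y values: none (0 points).
  x = 10: rhs = 0, matching y values: 0 (1 points).
  x = 11: rhs = 3, matching y values: none (0 points).
  x = 12: rhs = 4, matching y values: 2, 15 (2 points).
  x = 13: rhs = 9, matching y values: 3, 14 (2 points).
  x = 14: rhs = 7, matching y values: none (0 points).
  x = 15: rhs = 4, matching y values: 2, 15 (2 points).
  x = 16: rhs = 6, matching y values: none (0 points).
Total affine count: 19.
Full point count |E(F_17)| = 19 + 1 = 20.
Hasse bound: |20 − (17+1)| = |2| = 2 ≤ 2√17 ≈ 8.2462 ✓.


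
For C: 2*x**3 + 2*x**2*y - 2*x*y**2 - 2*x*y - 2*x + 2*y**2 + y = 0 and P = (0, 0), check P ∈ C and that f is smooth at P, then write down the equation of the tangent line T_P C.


Tangent line at P: -2*x + y = 0.

Step 1: f(0, 0) = 0, so P lies on C.
Step 2: partial derivatives
  f_x(x, y) = 6*x**2 + 4*x*y - 2*y**2 - 2*y - 2, f_y(x, y) = 2*x**2 - 4*x*y - 2*x + 4*y + 1.
  f_x(P) = -2, f_y(P) = 1 (gradient nonzero, so P is smooth).
Step 3: tangent line at P: -2·(x − 0) + 1·(y − 0) = 0.
Expanding: -2*x + y = 0.


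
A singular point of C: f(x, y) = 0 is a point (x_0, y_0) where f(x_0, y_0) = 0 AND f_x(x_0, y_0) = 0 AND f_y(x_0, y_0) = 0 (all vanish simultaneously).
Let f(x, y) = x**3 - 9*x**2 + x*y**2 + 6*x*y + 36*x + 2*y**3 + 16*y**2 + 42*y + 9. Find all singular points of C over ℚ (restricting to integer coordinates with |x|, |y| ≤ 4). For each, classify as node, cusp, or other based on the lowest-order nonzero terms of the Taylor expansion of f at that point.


Singular points: {(3, -3)}; classification: cusp.

Compute partial derivatives:
  f_x = 3*x**2 - 18*x + y**2 + 6*y + 36.
  f_y = 2*x*y + 6*x + 6*y**2 + 32*y + 42.
Scan x_0 ∈ {−4, ..., 4}. For each x_0, f_y(x_0, y) is a polynomial in y; find its integer roots y ∈ {−4, ..., 4}, then test f_x and f at those candidates.
  x = -4: f_y(-4, y) = 6*y**2 + 24*y + 18; vanishes at y ∈ {-3, -1}. (-4, -3): f_x = 147 ≠ 0; (-4, -1): f_x = 151 ≠ 0.
  x = -3: f_y(-3, y) = 6*y**2 + 26*y + 24; vanishes at y ∈ {-3}. (-3, -3): f_x = 108 ≠ 0.
  x = -2: f_y(-2, y) = 6*y**2 + 28*y + 30; vanishes at y ∈ {-3}. (-2, -3): f_x = 75 ≠ 0.
  x = -1: f_y(-1, y) = 6*y**2 + 30*y + 36; vanishes at y ∈ {-3, -2}. (-1, -3): f_x = 48 ≠ 0; (-1, -2): f_x = 49 ≠ 0.
  x = 0: f_y(0, y) = 6*y**2 + 32*y + 42; vanishes at y ∈ {-3}. (0, -3): f_x = 27 ≠ 0.
  x = 1: f_y(1, y) = 6*y**2 + 34*y + 48; vanishes at y ∈ {-3}. (1, -3): f_x = 12 ≠ 0.
  x = 2: f_y(2, y) = 6*y**2 + 36*y + 54; vanishes at y ∈ {-3}. (2, -3): f_x = 3 ≠ 0.
  x = 3: f_y(3, y) = 6*y**2 + 38*y + 60; vanishes at y ∈ {-3}. (3, -3): f_x = 0, f = 0 — SINGULAR.
  x = 4: f_y(4, y) = 6*y**2 + 40*y + 66; vanishes at y ∈ {-3}. (4, -3): f_x = 3 ≠ 0.
Only singular point on the grid: (3, -3).
Classify: substitute x = 3 + u, y = -3 + v and expand: f = u**3 + u*v**2 + 2*v**3 + v**2.
No constant or linear terms (consistent with a singular point). Quadratic part: v**2. Cubic part: u**3 + u*v**2 + 2*v**3.
The quadratic part v**2 is a perfect square, so there is a single (double) tangent line v = 0, i.e. y = -3. Restricting the cubic part to that line (v = 0) leaves u**3 ≠ 0, so f is not divisible by v and the branch is v² ≈ -u**3 to lowest order — this is a cusp.
Classification: cusp.


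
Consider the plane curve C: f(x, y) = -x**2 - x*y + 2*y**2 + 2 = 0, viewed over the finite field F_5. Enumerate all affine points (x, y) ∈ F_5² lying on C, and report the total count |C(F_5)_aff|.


Affine F_5-points: {(0, 2), (0, 3), (2, 3), (3, 2)}; count = 4.

For each of the 25 pairs (x, y) ∈ F_5², evaluate f(x, y) mod 5. Record the zeros.
  x = 0: [0↦2, 1↦4, 2↦0, 3↦0, 4↦4]  zeros at y ∈ {2, 3}
  x = 1: [0↦1, 1↦2, 2↦2, 3↦1, 4↦4]  zeros at y ∈ ∅
  x = 2: [0↦3, 1↦3, 2↦2, 3↦0, 4↦2]  zeros at y ∈ {3}
  x = 3: [0↦3, 1↦2, 2↦0, 3↦2, 4↦3]  zeros at y ∈ {2}
  x = 4: [0↦1, 1↦4, 2↦1, 3↦2, 4↦2]  zeros at y ∈ ∅
Collecting zeros: affine points = {(0, 2), (0, 3), (2, 3), (3, 2)}.
Total count |C(F_5)_aff| = 4.


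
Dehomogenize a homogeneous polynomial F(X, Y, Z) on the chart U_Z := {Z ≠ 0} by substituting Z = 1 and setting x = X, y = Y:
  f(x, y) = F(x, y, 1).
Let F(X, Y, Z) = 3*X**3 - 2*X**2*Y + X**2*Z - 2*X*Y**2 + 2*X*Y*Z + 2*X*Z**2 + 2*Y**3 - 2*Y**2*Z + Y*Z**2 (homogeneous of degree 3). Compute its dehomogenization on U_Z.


f(x, y) = 3*x**3 - 2*x**2*y + x**2 - 2*x*y**2 + 2*x*y + 2*x + 2*y**3 - 2*y**2 + y

On U_Z we set Z = 1. Each monomial c·X^i·Y^j·Z^k in F becomes c·x^i·y^j·1^k = c·x^i·y^j.
Substituting Z = 1: F(X, Y, 1) = 3*x**3 - 2*x**2*y + x**2 - 2*x*y**2 + 2*x*y + 2*x + 2*y**3 - 2*y**2 + y.
Note: deg(f) ≤ deg(F) = 3; strict inequality happens when F is divisible by Z (lost terms).


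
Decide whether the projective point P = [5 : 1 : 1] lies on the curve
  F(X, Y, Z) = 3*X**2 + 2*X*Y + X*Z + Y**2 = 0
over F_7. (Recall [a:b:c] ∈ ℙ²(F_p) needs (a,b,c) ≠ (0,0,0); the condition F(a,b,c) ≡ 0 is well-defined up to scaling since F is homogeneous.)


F(5,1,1) ≡ 0 (mod 7); P is on the curve.

Evaluate F(5, 1, 1) term-by-term (mod 7).
  3*X**2 ↦ 3·25·1·1 = 75
  2*X*Y ↦ 2·5·1·1 = 10
  X*Z ↦ 1·5·1·1 = 5
  Y**2 ↦ 1·1·1·1 = 1
Sum: F(5, 1, 1) = (75) + (10) + (5) + (1) = 91.
Reducing mod 7: 91 ≡ 0 (mod 7).
Since F(a, b, c) ≡ 0 (mod 7), P lies on the curve.
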